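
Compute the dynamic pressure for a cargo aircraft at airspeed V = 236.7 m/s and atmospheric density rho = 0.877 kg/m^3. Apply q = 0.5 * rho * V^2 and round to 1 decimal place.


Step 1: V^2 = 236.7^2 = 56026.89
Step 2: q = 0.5 * 0.877 * 56026.89
Step 3: q = 24567.8 Pa

24567.8


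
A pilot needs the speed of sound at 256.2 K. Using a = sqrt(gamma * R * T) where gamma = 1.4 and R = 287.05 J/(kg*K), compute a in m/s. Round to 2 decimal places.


Step 1: gamma * R * T = 1.4 * 287.05 * 256.2 = 102959.094
Step 2: a = sqrt(102959.094) = 320.87 m/s

320.87


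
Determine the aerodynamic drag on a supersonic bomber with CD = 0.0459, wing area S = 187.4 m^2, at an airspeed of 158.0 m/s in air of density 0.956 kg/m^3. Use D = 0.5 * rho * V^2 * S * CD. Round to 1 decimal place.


Step 1: Dynamic pressure q = 0.5 * 0.956 * 158.0^2 = 11932.792 Pa
Step 2: Drag D = q * S * CD = 11932.792 * 187.4 * 0.0459
Step 3: D = 102641.8 N

102641.8


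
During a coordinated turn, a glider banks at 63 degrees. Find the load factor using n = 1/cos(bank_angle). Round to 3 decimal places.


Step 1: Convert 63 degrees to radians = 1.099557
Step 2: cos(63 deg) = 0.45399
Step 3: n = 1 / 0.45399 = 2.203

2.203


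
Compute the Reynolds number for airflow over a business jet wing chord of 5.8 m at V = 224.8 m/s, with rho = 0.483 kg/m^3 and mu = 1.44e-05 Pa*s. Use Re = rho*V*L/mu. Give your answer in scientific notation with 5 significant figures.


Step 1: Numerator = rho * V * L = 0.483 * 224.8 * 5.8 = 629.75472
Step 2: Re = 629.75472 / 1.44e-05
Step 3: Re = 4.3733e+07

4.3733e+07


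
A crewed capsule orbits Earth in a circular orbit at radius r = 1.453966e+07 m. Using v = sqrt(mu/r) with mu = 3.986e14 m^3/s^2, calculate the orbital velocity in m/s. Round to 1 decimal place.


Step 1: mu / r = 3.986e14 / 1.453966e+07 = 27414671.3197
Step 2: v = sqrt(27414671.3197) = 5235.9 m/s

5235.9


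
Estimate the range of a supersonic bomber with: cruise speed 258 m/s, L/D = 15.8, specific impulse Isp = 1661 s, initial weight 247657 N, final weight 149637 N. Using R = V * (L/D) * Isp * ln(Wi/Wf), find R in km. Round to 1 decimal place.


Step 1: Coefficient = V * (L/D) * Isp = 258 * 15.8 * 1661 = 6770900.4 m
Step 2: Wi/Wf = 247657 / 149637 = 1.655052
Step 3: ln(1.655052) = 0.503832
Step 4: R = 6770900.4 * 0.503832 = 3411398.7 m = 3411.4 km

3411.4


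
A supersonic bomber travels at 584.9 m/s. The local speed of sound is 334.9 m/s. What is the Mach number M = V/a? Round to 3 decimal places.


Step 1: M = V / a = 584.9 / 334.9
Step 2: M = 1.746

1.746


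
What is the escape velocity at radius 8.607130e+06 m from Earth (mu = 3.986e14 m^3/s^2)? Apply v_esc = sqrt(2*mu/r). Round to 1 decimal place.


Step 1: 2*mu/r = 2 * 3.986e14 / 8.607130e+06 = 92620885.2428
Step 2: v_esc = sqrt(92620885.2428) = 9624.0 m/s

9624.0


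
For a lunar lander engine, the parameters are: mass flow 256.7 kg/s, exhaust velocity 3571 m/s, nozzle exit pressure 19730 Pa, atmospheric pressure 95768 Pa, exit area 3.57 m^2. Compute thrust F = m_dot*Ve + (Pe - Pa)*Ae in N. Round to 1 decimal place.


Step 1: Momentum thrust = m_dot * Ve = 256.7 * 3571 = 916675.7 N
Step 2: Pressure thrust = (Pe - Pa) * Ae = (19730 - 95768) * 3.57 = -271455.66 N
Step 3: Total thrust F = 916675.7 + -271455.66 = 645220.0 N

645220.0


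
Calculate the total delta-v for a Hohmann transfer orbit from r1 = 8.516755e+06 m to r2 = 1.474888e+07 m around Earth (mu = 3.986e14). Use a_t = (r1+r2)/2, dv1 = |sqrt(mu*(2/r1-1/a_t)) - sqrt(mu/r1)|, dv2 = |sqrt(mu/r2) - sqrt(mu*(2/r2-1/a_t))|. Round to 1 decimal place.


Step 1: Transfer semi-major axis a_t = (8.516755e+06 + 1.474888e+07) / 2 = 1.163282e+07 m
Step 2: v1 (circular at r1) = sqrt(mu/r1) = 6841.19 m/s
Step 3: v_t1 = sqrt(mu*(2/r1 - 1/a_t)) = 7703.15 m/s
Step 4: dv1 = |7703.15 - 6841.19| = 861.97 m/s
Step 5: v2 (circular at r2) = 5198.63 m/s, v_t2 = 4448.19 m/s
Step 6: dv2 = |5198.63 - 4448.19| = 750.44 m/s
Step 7: Total delta-v = 861.97 + 750.44 = 1612.4 m/s

1612.4


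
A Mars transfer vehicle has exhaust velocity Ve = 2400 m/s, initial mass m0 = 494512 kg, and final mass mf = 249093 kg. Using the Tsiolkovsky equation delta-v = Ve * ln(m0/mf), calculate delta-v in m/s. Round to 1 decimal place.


Step 1: Mass ratio m0/mf = 494512 / 249093 = 1.98525
Step 2: ln(1.98525) = 0.685745
Step 3: delta-v = 2400 * 0.685745 = 1645.8 m/s

1645.8


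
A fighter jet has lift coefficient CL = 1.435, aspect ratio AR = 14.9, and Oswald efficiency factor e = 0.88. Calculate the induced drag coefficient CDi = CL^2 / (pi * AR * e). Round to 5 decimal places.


Step 1: CL^2 = 1.435^2 = 2.059225
Step 2: pi * AR * e = 3.14159 * 14.9 * 0.88 = 41.192563
Step 3: CDi = 2.059225 / 41.192563 = 0.04999

0.04999


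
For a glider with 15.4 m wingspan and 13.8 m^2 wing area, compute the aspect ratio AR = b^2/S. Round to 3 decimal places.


Step 1: b^2 = 15.4^2 = 237.16
Step 2: AR = 237.16 / 13.8 = 17.186

17.186


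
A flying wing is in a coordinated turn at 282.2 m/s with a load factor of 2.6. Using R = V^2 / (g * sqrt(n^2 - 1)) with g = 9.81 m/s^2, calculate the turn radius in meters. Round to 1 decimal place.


Step 1: V^2 = 282.2^2 = 79636.84
Step 2: n^2 - 1 = 2.6^2 - 1 = 5.76
Step 3: sqrt(5.76) = 2.4
Step 4: R = 79636.84 / (9.81 * 2.4) = 3382.5 m

3382.5


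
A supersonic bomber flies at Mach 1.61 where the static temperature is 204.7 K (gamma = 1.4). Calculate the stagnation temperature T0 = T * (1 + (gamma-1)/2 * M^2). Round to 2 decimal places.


Step 1: (gamma-1)/2 = 0.2
Step 2: M^2 = 2.5921
Step 3: 1 + 0.2 * 2.5921 = 1.51842
Step 4: T0 = 204.7 * 1.51842 = 310.82 K

310.82


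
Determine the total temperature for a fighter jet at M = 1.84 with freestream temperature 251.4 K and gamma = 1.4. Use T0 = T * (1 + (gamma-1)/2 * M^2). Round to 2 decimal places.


Step 1: (gamma-1)/2 = 0.2
Step 2: M^2 = 3.3856
Step 3: 1 + 0.2 * 3.3856 = 1.67712
Step 4: T0 = 251.4 * 1.67712 = 421.63 K

421.63


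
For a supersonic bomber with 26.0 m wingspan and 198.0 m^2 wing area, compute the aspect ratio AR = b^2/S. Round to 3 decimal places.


Step 1: b^2 = 26.0^2 = 676.0
Step 2: AR = 676.0 / 198.0 = 3.414

3.414


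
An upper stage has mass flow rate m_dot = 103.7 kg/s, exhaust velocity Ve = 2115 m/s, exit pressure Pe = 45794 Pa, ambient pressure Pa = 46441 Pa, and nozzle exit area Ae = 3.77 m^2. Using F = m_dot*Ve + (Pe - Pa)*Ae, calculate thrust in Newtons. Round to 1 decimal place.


Step 1: Momentum thrust = m_dot * Ve = 103.7 * 2115 = 219325.5 N
Step 2: Pressure thrust = (Pe - Pa) * Ae = (45794 - 46441) * 3.77 = -2439.19 N
Step 3: Total thrust F = 219325.5 + -2439.19 = 216886.3 N

216886.3


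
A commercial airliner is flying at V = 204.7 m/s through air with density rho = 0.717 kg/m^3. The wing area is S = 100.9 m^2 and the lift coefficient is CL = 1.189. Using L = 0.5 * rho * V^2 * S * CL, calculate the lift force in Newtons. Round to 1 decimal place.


Step 1: Calculate dynamic pressure q = 0.5 * 0.717 * 204.7^2 = 0.5 * 0.717 * 41902.09 = 15021.8993 Pa
Step 2: Multiply by wing area and lift coefficient: L = 15021.8993 * 100.9 * 1.189
Step 3: L = 1515709.6358 * 1.189 = 1802178.8 N

1802178.8


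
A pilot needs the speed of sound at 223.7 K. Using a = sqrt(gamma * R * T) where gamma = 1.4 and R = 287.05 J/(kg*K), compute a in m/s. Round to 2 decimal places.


Step 1: gamma * R * T = 1.4 * 287.05 * 223.7 = 89898.319
Step 2: a = sqrt(89898.319) = 299.83 m/s

299.83


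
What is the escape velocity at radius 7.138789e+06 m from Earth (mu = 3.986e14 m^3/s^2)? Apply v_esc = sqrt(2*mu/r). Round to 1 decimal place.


Step 1: 2*mu/r = 2 * 3.986e14 / 7.138789e+06 = 111671601.4439
Step 2: v_esc = sqrt(111671601.4439) = 10567.5 m/s

10567.5


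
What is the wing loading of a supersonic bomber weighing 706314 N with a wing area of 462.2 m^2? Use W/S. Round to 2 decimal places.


Step 1: Wing loading = W / S = 706314 / 462.2
Step 2: Wing loading = 1528.16 N/m^2

1528.16


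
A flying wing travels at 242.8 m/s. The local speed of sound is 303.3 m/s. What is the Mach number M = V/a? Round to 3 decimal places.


Step 1: M = V / a = 242.8 / 303.3
Step 2: M = 0.801

0.801


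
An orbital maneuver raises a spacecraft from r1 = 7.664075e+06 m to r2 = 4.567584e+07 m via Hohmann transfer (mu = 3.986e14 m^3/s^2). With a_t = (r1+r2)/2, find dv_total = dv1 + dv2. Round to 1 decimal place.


Step 1: Transfer semi-major axis a_t = (7.664075e+06 + 4.567584e+07) / 2 = 2.666996e+07 m
Step 2: v1 (circular at r1) = sqrt(mu/r1) = 7211.72 m/s
Step 3: v_t1 = sqrt(mu*(2/r1 - 1/a_t)) = 9437.8 m/s
Step 4: dv1 = |9437.8 - 7211.72| = 2226.08 m/s
Step 5: v2 (circular at r2) = 2954.1 m/s, v_t2 = 1583.59 m/s
Step 6: dv2 = |2954.1 - 1583.59| = 1370.51 m/s
Step 7: Total delta-v = 2226.08 + 1370.51 = 3596.6 m/s

3596.6


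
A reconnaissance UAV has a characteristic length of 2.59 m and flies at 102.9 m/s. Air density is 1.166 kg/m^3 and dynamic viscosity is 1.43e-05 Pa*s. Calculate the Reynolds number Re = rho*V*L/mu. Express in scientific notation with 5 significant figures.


Step 1: Numerator = rho * V * L = 1.166 * 102.9 * 2.59 = 310.751826
Step 2: Re = 310.751826 / 1.43e-05
Step 3: Re = 2.1731e+07

2.1731e+07


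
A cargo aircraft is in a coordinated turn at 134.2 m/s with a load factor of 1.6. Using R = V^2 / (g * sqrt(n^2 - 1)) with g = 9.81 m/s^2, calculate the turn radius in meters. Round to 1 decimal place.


Step 1: V^2 = 134.2^2 = 18009.64
Step 2: n^2 - 1 = 1.6^2 - 1 = 1.56
Step 3: sqrt(1.56) = 1.249
Step 4: R = 18009.64 / (9.81 * 1.249) = 1469.9 m

1469.9


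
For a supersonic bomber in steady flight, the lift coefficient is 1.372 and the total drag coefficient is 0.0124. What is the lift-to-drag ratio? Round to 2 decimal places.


Step 1: L/D = CL / CD = 1.372 / 0.0124
Step 2: L/D = 110.65

110.65


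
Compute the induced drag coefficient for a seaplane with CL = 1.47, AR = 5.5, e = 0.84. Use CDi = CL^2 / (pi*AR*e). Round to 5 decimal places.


Step 1: CL^2 = 1.47^2 = 2.1609
Step 2: pi * AR * e = 3.14159 * 5.5 * 0.84 = 14.514158
Step 3: CDi = 2.1609 / 14.514158 = 0.14888

0.14888


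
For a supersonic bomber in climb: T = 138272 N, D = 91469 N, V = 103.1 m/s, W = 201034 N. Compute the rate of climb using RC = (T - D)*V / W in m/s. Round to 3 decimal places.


Step 1: Excess thrust = T - D = 138272 - 91469 = 46803 N
Step 2: Excess power = 46803 * 103.1 = 4825389.3 W
Step 3: RC = 4825389.3 / 201034 = 24.003 m/s

24.003


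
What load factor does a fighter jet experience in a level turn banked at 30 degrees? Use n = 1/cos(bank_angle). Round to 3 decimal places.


Step 1: Convert 30 degrees to radians = 0.523599
Step 2: cos(30 deg) = 0.866025
Step 3: n = 1 / 0.866025 = 1.155

1.155


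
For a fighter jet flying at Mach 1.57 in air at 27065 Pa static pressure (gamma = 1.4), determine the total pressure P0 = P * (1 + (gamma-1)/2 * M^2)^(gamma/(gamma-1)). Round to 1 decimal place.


Step 1: (gamma-1)/2 * M^2 = 0.2 * 2.4649 = 0.49298
Step 2: 1 + 0.49298 = 1.49298
Step 3: Exponent gamma/(gamma-1) = 3.5
Step 4: P0 = 27065 * 1.49298^3.5 = 110051.8 Pa

110051.8


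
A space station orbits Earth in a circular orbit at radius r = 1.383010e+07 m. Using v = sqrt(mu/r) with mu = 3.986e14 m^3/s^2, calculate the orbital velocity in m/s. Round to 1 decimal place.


Step 1: mu / r = 3.986e14 / 1.383010e+07 = 28821194.3515
Step 2: v = sqrt(28821194.3515) = 5368.5 m/s

5368.5


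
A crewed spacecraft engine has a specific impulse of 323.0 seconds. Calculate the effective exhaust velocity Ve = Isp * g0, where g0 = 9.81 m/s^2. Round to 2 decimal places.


Step 1: Ve = Isp * g0 = 323.0 * 9.81
Step 2: Ve = 3168.63 m/s

3168.63


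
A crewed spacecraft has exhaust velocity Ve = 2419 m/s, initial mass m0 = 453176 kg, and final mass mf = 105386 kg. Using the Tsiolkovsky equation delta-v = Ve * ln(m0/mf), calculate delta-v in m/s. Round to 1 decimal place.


Step 1: Mass ratio m0/mf = 453176 / 105386 = 4.300154
Step 2: ln(4.300154) = 1.458651
Step 3: delta-v = 2419 * 1.458651 = 3528.5 m/s

3528.5


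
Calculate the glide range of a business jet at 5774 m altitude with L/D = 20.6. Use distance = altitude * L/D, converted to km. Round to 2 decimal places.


Step 1: Glide distance = altitude * L/D = 5774 * 20.6 = 118944.4 m
Step 2: Convert to km: 118944.4 / 1000 = 118.94 km

118.94


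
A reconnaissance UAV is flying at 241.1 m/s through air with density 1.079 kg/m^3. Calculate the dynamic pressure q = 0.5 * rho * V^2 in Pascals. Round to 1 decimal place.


Step 1: V^2 = 241.1^2 = 58129.21
Step 2: q = 0.5 * 1.079 * 58129.21
Step 3: q = 31360.7 Pa

31360.7


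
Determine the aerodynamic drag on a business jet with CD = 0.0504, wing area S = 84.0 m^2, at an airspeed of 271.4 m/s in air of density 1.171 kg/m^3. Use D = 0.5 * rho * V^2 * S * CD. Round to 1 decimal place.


Step 1: Dynamic pressure q = 0.5 * 1.171 * 271.4^2 = 43126.7356 Pa
Step 2: Drag D = q * S * CD = 43126.7356 * 84.0 * 0.0504
Step 3: D = 182581.3 N

182581.3


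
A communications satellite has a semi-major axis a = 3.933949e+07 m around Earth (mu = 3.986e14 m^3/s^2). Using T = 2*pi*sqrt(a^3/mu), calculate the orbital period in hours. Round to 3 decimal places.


Step 1: a^3 / mu = 6.088162e+22 / 3.986e14 = 1.527386e+08
Step 2: sqrt(1.527386e+08) = 12358.747 s
Step 3: T = 2*pi * 12358.747 = 77652.3 s
Step 4: T in hours = 77652.3 / 3600 = 21.570 hours

21.570


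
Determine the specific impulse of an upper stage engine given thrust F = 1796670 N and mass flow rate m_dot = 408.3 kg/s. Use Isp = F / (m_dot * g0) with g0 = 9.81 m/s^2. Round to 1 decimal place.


Step 1: m_dot * g0 = 408.3 * 9.81 = 4005.42
Step 2: Isp = 1796670 / 4005.42 = 448.6 s

448.6


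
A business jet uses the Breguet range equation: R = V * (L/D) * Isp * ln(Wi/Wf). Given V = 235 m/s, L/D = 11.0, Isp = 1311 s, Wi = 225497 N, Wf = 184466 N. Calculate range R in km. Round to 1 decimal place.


Step 1: Coefficient = V * (L/D) * Isp = 235 * 11.0 * 1311 = 3388935.0 m
Step 2: Wi/Wf = 225497 / 184466 = 1.222431
Step 3: ln(1.222431) = 0.200842
Step 4: R = 3388935.0 * 0.200842 = 680639.4 m = 680.6 km

680.6


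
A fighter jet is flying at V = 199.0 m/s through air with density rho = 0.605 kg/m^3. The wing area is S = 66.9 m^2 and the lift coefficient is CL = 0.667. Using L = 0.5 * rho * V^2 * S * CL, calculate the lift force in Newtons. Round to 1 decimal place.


Step 1: Calculate dynamic pressure q = 0.5 * 0.605 * 199.0^2 = 0.5 * 0.605 * 39601.0 = 11979.3025 Pa
Step 2: Multiply by wing area and lift coefficient: L = 11979.3025 * 66.9 * 0.667
Step 3: L = 801415.3373 * 0.667 = 534544.0 N

534544.0


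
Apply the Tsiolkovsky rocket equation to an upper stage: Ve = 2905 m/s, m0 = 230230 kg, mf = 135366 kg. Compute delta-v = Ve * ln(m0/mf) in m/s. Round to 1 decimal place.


Step 1: Mass ratio m0/mf = 230230 / 135366 = 1.700796
Step 2: ln(1.700796) = 0.531097
Step 3: delta-v = 2905 * 0.531097 = 1542.8 m/s

1542.8


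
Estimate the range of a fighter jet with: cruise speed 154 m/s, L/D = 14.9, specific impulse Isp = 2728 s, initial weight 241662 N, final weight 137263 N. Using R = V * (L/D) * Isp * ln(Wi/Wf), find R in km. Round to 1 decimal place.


Step 1: Coefficient = V * (L/D) * Isp = 154 * 14.9 * 2728 = 6259668.8 m
Step 2: Wi/Wf = 241662 / 137263 = 1.760576
Step 3: ln(1.760576) = 0.565641
Step 4: R = 6259668.8 * 0.565641 = 3540727.0 m = 3540.7 km

3540.7


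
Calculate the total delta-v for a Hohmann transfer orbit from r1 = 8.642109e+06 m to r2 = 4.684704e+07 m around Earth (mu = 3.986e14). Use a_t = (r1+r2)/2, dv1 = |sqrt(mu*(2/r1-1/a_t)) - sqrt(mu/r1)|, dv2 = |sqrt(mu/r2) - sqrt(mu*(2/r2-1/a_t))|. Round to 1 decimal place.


Step 1: Transfer semi-major axis a_t = (8.642109e+06 + 4.684704e+07) / 2 = 2.774457e+07 m
Step 2: v1 (circular at r1) = sqrt(mu/r1) = 6791.39 m/s
Step 3: v_t1 = sqrt(mu*(2/r1 - 1/a_t)) = 8824.92 m/s
Step 4: dv1 = |8824.92 - 6791.39| = 2033.53 m/s
Step 5: v2 (circular at r2) = 2916.94 m/s, v_t2 = 1627.98 m/s
Step 6: dv2 = |2916.94 - 1627.98| = 1288.96 m/s
Step 7: Total delta-v = 2033.53 + 1288.96 = 3322.5 m/s

3322.5


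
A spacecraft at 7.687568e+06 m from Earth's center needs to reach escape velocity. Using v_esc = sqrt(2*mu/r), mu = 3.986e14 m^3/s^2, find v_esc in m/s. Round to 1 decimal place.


Step 1: 2*mu/r = 2 * 3.986e14 / 7.687568e+06 = 103699895.7278
Step 2: v_esc = sqrt(103699895.7278) = 10183.3 m/s

10183.3


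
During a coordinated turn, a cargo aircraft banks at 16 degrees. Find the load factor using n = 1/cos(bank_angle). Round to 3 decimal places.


Step 1: Convert 16 degrees to radians = 0.279253
Step 2: cos(16 deg) = 0.961262
Step 3: n = 1 / 0.961262 = 1.040

1.040


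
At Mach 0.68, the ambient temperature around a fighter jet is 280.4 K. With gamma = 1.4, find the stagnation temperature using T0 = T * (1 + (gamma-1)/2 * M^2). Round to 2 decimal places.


Step 1: (gamma-1)/2 = 0.2
Step 2: M^2 = 0.4624
Step 3: 1 + 0.2 * 0.4624 = 1.09248
Step 4: T0 = 280.4 * 1.09248 = 306.33 K

306.33


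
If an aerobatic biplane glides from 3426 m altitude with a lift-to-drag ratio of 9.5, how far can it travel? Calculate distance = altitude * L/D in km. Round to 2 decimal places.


Step 1: Glide distance = altitude * L/D = 3426 * 9.5 = 32547.0 m
Step 2: Convert to km: 32547.0 / 1000 = 32.55 km

32.55


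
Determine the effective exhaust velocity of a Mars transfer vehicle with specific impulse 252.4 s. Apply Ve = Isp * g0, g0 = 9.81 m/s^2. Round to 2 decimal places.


Step 1: Ve = Isp * g0 = 252.4 * 9.81
Step 2: Ve = 2476.04 m/s

2476.04


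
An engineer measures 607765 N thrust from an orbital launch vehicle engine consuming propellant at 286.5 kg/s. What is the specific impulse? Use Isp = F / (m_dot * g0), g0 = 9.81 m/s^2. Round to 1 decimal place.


Step 1: m_dot * g0 = 286.5 * 9.81 = 2810.57
Step 2: Isp = 607765 / 2810.57 = 216.2 s

216.2


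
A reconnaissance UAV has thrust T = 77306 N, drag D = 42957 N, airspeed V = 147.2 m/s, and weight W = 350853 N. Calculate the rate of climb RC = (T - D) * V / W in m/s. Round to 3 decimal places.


Step 1: Excess thrust = T - D = 77306 - 42957 = 34349 N
Step 2: Excess power = 34349 * 147.2 = 5056172.8 W
Step 3: RC = 5056172.8 / 350853 = 14.411 m/s

14.411


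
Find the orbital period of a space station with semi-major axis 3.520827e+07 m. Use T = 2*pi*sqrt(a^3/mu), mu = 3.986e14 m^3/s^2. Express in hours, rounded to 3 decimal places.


Step 1: a^3 / mu = 4.364496e+22 / 3.986e14 = 1.094956e+08
Step 2: sqrt(1.094956e+08) = 10464.0157 s
Step 3: T = 2*pi * 10464.0157 = 65747.35 s
Step 4: T in hours = 65747.35 / 3600 = 18.263 hours

18.263


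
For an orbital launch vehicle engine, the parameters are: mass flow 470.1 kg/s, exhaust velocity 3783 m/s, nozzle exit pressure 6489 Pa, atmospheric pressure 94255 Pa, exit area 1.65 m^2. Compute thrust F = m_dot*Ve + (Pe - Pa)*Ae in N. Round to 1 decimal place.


Step 1: Momentum thrust = m_dot * Ve = 470.1 * 3783 = 1778388.3 N
Step 2: Pressure thrust = (Pe - Pa) * Ae = (6489 - 94255) * 1.65 = -144813.90 N
Step 3: Total thrust F = 1778388.3 + -144813.90 = 1633574.4 N

1633574.4


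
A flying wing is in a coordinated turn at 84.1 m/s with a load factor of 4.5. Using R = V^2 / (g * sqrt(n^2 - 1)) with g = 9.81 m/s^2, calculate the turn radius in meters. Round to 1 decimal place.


Step 1: V^2 = 84.1^2 = 7072.81
Step 2: n^2 - 1 = 4.5^2 - 1 = 19.25
Step 3: sqrt(19.25) = 4.387482
Step 4: R = 7072.81 / (9.81 * 4.387482) = 164.3 m

164.3


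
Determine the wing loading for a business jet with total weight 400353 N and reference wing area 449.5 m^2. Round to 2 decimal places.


Step 1: Wing loading = W / S = 400353 / 449.5
Step 2: Wing loading = 890.66 N/m^2

890.66


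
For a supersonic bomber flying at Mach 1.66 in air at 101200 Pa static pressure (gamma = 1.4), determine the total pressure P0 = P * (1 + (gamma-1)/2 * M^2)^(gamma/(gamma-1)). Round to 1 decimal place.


Step 1: (gamma-1)/2 * M^2 = 0.2 * 2.7556 = 0.55112
Step 2: 1 + 0.55112 = 1.55112
Step 3: Exponent gamma/(gamma-1) = 3.5
Step 4: P0 = 101200 * 1.55112^3.5 = 470369.8 Pa

470369.8


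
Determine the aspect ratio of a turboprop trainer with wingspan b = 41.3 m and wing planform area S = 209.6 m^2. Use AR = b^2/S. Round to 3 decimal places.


Step 1: b^2 = 41.3^2 = 1705.69
Step 2: AR = 1705.69 / 209.6 = 8.138

8.138


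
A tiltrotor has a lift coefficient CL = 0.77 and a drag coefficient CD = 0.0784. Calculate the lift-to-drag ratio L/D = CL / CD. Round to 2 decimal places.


Step 1: L/D = CL / CD = 0.77 / 0.0784
Step 2: L/D = 9.82

9.82


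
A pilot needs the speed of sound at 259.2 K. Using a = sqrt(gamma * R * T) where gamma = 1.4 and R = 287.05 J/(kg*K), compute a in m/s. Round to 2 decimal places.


Step 1: gamma * R * T = 1.4 * 287.05 * 259.2 = 104164.704
Step 2: a = sqrt(104164.704) = 322.75 m/s

322.75


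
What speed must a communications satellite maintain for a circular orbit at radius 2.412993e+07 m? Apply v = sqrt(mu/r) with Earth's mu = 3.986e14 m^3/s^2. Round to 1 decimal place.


Step 1: mu / r = 3.986e14 / 2.412993e+07 = 16518904.1162
Step 2: v = sqrt(16518904.1162) = 4064.3 m/s

4064.3


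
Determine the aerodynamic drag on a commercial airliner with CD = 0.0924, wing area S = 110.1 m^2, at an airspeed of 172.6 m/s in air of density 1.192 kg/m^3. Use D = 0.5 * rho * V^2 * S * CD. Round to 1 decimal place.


Step 1: Dynamic pressure q = 0.5 * 1.192 * 172.6^2 = 17755.293 Pa
Step 2: Drag D = q * S * CD = 17755.293 * 110.1 * 0.0924
Step 3: D = 180628.9 N

180628.9


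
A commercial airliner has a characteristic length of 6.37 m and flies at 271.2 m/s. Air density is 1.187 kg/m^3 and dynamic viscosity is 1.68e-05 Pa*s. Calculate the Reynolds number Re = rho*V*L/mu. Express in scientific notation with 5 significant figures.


Step 1: Numerator = rho * V * L = 1.187 * 271.2 * 6.37 = 2050.594728
Step 2: Re = 2050.594728 / 1.68e-05
Step 3: Re = 1.2206e+08

1.2206e+08


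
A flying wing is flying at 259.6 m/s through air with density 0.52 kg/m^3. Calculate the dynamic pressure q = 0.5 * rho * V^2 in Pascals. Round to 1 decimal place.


Step 1: V^2 = 259.6^2 = 67392.16
Step 2: q = 0.5 * 0.52 * 67392.16
Step 3: q = 17522.0 Pa

17522.0


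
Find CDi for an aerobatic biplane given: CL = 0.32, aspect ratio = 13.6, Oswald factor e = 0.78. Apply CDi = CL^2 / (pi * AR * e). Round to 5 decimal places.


Step 1: CL^2 = 0.32^2 = 0.1024
Step 2: pi * AR * e = 3.14159 * 13.6 * 0.78 = 33.326015
Step 3: CDi = 0.1024 / 33.326015 = 0.00307

0.00307


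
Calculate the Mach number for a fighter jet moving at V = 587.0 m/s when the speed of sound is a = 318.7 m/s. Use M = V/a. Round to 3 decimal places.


Step 1: M = V / a = 587.0 / 318.7
Step 2: M = 1.842

1.842


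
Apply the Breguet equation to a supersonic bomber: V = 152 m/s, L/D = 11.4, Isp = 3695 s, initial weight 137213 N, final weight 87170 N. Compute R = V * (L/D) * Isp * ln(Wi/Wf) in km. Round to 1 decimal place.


Step 1: Coefficient = V * (L/D) * Isp = 152 * 11.4 * 3695 = 6402696.0 m
Step 2: Wi/Wf = 137213 / 87170 = 1.574085
Step 3: ln(1.574085) = 0.453674
Step 4: R = 6402696.0 * 0.453674 = 2904738.2 m = 2904.7 km

2904.7


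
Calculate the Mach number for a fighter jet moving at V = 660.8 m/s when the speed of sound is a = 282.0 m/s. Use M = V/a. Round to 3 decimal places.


Step 1: M = V / a = 660.8 / 282.0
Step 2: M = 2.343

2.343


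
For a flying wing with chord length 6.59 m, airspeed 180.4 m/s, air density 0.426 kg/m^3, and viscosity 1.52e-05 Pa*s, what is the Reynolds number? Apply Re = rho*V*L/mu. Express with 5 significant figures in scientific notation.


Step 1: Numerator = rho * V * L = 0.426 * 180.4 * 6.59 = 506.444136
Step 2: Re = 506.444136 / 1.52e-05
Step 3: Re = 3.3319e+07

3.3319e+07


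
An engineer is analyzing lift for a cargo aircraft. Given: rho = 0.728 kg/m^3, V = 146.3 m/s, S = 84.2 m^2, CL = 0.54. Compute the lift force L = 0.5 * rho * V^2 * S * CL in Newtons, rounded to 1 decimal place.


Step 1: Calculate dynamic pressure q = 0.5 * 0.728 * 146.3^2 = 0.5 * 0.728 * 21403.69 = 7790.9432 Pa
Step 2: Multiply by wing area and lift coefficient: L = 7790.9432 * 84.2 * 0.54
Step 3: L = 655997.4141 * 0.54 = 354238.6 N

354238.6


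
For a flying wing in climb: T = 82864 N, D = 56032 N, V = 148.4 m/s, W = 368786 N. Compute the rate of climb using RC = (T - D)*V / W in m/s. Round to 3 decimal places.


Step 1: Excess thrust = T - D = 82864 - 56032 = 26832 N
Step 2: Excess power = 26832 * 148.4 = 3981868.8 W
Step 3: RC = 3981868.8 / 368786 = 10.797 m/s

10.797


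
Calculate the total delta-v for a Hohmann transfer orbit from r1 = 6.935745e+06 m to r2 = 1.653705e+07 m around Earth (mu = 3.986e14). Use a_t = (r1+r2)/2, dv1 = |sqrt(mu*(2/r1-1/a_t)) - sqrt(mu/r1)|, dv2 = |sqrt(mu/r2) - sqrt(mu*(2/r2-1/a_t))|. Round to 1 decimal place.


Step 1: Transfer semi-major axis a_t = (6.935745e+06 + 1.653705e+07) / 2 = 1.173640e+07 m
Step 2: v1 (circular at r1) = sqrt(mu/r1) = 7580.92 m/s
Step 3: v_t1 = sqrt(mu*(2/r1 - 1/a_t)) = 8998.78 m/s
Step 4: dv1 = |8998.78 - 7580.92| = 1417.86 m/s
Step 5: v2 (circular at r2) = 4909.53 m/s, v_t2 = 3774.15 m/s
Step 6: dv2 = |4909.53 - 3774.15| = 1135.38 m/s
Step 7: Total delta-v = 1417.86 + 1135.38 = 2553.2 m/s

2553.2


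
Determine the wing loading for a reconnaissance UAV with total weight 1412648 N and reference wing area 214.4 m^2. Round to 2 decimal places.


Step 1: Wing loading = W / S = 1412648 / 214.4
Step 2: Wing loading = 6588.84 N/m^2

6588.84


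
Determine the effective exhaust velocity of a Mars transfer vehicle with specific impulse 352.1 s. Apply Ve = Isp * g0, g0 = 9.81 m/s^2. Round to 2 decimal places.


Step 1: Ve = Isp * g0 = 352.1 * 9.81
Step 2: Ve = 3454.10 m/s

3454.10


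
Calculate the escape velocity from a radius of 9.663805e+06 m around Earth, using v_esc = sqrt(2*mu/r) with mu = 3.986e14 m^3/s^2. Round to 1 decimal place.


Step 1: 2*mu/r = 2 * 3.986e14 / 9.663805e+06 = 82493386.4042
Step 2: v_esc = sqrt(82493386.4042) = 9082.6 m/s

9082.6


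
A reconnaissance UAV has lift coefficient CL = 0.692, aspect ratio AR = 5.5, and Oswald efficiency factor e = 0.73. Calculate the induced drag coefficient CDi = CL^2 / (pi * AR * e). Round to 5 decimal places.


Step 1: CL^2 = 0.692^2 = 0.478864
Step 2: pi * AR * e = 3.14159 * 5.5 * 0.73 = 12.613495
Step 3: CDi = 0.478864 / 12.613495 = 0.03796

0.03796


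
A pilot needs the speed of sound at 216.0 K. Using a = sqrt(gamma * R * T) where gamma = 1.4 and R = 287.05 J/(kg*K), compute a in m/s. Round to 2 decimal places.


Step 1: gamma * R * T = 1.4 * 287.05 * 216.0 = 86803.92
Step 2: a = sqrt(86803.92) = 294.63 m/s

294.63


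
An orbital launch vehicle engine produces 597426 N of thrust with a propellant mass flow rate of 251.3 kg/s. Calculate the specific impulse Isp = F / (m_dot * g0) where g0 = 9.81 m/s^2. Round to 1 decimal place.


Step 1: m_dot * g0 = 251.3 * 9.81 = 2465.25
Step 2: Isp = 597426 / 2465.25 = 242.3 s

242.3


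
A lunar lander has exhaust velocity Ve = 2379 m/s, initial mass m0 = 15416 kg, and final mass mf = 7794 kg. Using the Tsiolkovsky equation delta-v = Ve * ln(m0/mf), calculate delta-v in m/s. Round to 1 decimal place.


Step 1: Mass ratio m0/mf = 15416 / 7794 = 1.977932
Step 2: ln(1.977932) = 0.682052
Step 3: delta-v = 2379 * 0.682052 = 1622.6 m/s

1622.6


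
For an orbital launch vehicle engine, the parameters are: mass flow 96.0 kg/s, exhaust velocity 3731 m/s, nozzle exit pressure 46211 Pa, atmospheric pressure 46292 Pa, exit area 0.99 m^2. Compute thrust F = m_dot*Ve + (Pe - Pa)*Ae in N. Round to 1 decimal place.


Step 1: Momentum thrust = m_dot * Ve = 96.0 * 3731 = 358176.0 N
Step 2: Pressure thrust = (Pe - Pa) * Ae = (46211 - 46292) * 0.99 = -80.19 N
Step 3: Total thrust F = 358176.0 + -80.19 = 358095.8 N

358095.8


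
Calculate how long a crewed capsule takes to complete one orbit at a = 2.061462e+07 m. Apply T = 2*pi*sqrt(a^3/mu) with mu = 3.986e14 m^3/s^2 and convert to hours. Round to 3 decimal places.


Step 1: a^3 / mu = 8.760442e+21 / 3.986e14 = 2.197803e+07
Step 2: sqrt(2.197803e+07) = 4688.0729 s
Step 3: T = 2*pi * 4688.0729 = 29456.03 s
Step 4: T in hours = 29456.03 / 3600 = 8.182 hours

8.182


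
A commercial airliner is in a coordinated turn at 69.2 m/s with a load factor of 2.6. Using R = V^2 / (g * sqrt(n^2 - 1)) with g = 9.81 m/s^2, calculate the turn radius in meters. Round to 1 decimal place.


Step 1: V^2 = 69.2^2 = 4788.64
Step 2: n^2 - 1 = 2.6^2 - 1 = 5.76
Step 3: sqrt(5.76) = 2.4
Step 4: R = 4788.64 / (9.81 * 2.4) = 203.4 m

203.4


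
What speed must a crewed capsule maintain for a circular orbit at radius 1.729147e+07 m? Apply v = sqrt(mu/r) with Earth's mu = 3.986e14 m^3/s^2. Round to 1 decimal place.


Step 1: mu / r = 3.986e14 / 1.729147e+07 = 23051828.4449
Step 2: v = sqrt(23051828.4449) = 4801.2 m/s

4801.2


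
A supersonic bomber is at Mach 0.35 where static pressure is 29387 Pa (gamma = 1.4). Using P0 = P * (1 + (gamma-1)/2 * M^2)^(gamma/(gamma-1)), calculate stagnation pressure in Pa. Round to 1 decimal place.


Step 1: (gamma-1)/2 * M^2 = 0.2 * 0.1225 = 0.0245
Step 2: 1 + 0.0245 = 1.0245
Step 3: Exponent gamma/(gamma-1) = 3.5
Step 4: P0 = 29387 * 1.0245^3.5 = 31985.1 Pa

31985.1


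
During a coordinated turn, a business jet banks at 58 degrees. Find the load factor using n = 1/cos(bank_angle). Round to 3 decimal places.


Step 1: Convert 58 degrees to radians = 1.012291
Step 2: cos(58 deg) = 0.529919
Step 3: n = 1 / 0.529919 = 1.887

1.887


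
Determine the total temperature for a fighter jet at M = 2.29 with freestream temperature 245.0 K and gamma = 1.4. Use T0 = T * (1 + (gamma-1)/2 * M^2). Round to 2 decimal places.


Step 1: (gamma-1)/2 = 0.2
Step 2: M^2 = 5.2441
Step 3: 1 + 0.2 * 5.2441 = 2.04882
Step 4: T0 = 245.0 * 2.04882 = 501.96 K

501.96


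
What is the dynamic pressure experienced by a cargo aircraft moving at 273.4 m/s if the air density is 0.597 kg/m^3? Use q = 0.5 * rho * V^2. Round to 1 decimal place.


Step 1: V^2 = 273.4^2 = 74747.56
Step 2: q = 0.5 * 0.597 * 74747.56
Step 3: q = 22312.1 Pa

22312.1


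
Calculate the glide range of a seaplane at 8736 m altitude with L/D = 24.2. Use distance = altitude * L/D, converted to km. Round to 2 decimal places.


Step 1: Glide distance = altitude * L/D = 8736 * 24.2 = 211411.2 m
Step 2: Convert to km: 211411.2 / 1000 = 211.41 km

211.41


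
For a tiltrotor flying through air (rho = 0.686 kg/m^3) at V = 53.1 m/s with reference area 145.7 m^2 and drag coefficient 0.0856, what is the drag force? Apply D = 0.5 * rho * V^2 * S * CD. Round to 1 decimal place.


Step 1: Dynamic pressure q = 0.5 * 0.686 * 53.1^2 = 967.1262 Pa
Step 2: Drag D = q * S * CD = 967.1262 * 145.7 * 0.0856
Step 3: D = 12061.9 N

12061.9


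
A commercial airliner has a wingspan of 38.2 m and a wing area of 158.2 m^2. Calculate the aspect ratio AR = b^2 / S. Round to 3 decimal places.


Step 1: b^2 = 38.2^2 = 1459.24
Step 2: AR = 1459.24 / 158.2 = 9.224

9.224


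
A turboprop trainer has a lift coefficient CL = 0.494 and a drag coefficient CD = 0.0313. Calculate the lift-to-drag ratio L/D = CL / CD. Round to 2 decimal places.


Step 1: L/D = CL / CD = 0.494 / 0.0313
Step 2: L/D = 15.78

15.78


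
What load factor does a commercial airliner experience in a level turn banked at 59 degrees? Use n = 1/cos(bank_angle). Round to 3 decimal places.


Step 1: Convert 59 degrees to radians = 1.029744
Step 2: cos(59 deg) = 0.515038
Step 3: n = 1 / 0.515038 = 1.942

1.942


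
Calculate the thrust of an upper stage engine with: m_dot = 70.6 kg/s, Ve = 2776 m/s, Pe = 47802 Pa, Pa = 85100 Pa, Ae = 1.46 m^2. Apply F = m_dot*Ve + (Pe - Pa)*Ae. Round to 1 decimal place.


Step 1: Momentum thrust = m_dot * Ve = 70.6 * 2776 = 195985.6 N
Step 2: Pressure thrust = (Pe - Pa) * Ae = (47802 - 85100) * 1.46 = -54455.08 N
Step 3: Total thrust F = 195985.6 + -54455.08 = 141530.5 N

141530.5


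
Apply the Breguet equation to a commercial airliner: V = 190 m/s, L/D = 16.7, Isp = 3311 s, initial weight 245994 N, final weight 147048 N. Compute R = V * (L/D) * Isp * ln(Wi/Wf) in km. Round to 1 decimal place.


Step 1: Coefficient = V * (L/D) * Isp = 190 * 16.7 * 3311 = 10505803.0 m
Step 2: Wi/Wf = 245994 / 147048 = 1.672882
Step 3: ln(1.672882) = 0.514548
Step 4: R = 10505803.0 * 0.514548 = 5405740.8 m = 5405.7 km

5405.7


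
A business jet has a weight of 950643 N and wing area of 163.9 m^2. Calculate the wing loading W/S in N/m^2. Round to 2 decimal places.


Step 1: Wing loading = W / S = 950643 / 163.9
Step 2: Wing loading = 5800.14 N/m^2

5800.14


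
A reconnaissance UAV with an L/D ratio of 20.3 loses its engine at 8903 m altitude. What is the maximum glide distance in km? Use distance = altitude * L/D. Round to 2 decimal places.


Step 1: Glide distance = altitude * L/D = 8903 * 20.3 = 180730.9 m
Step 2: Convert to km: 180730.9 / 1000 = 180.73 km

180.73


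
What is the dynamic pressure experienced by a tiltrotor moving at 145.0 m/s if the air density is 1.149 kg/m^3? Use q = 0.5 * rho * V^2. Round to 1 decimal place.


Step 1: V^2 = 145.0^2 = 21025.0
Step 2: q = 0.5 * 1.149 * 21025.0
Step 3: q = 12078.9 Pa

12078.9


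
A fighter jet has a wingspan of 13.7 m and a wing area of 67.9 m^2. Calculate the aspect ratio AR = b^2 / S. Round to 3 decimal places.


Step 1: b^2 = 13.7^2 = 187.69
Step 2: AR = 187.69 / 67.9 = 2.764

2.764


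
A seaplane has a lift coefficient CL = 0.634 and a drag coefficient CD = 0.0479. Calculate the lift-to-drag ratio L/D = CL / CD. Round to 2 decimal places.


Step 1: L/D = CL / CD = 0.634 / 0.0479
Step 2: L/D = 13.24

13.24


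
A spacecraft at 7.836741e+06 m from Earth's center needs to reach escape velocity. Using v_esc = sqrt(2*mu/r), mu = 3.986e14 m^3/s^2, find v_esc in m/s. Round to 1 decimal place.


Step 1: 2*mu/r = 2 * 3.986e14 / 7.836741e+06 = 101725959.8091
Step 2: v_esc = sqrt(101725959.8091) = 10085.9 m/s

10085.9


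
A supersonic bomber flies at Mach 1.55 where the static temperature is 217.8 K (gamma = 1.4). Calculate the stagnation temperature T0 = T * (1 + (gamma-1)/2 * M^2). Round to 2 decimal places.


Step 1: (gamma-1)/2 = 0.2
Step 2: M^2 = 2.4025
Step 3: 1 + 0.2 * 2.4025 = 1.4805
Step 4: T0 = 217.8 * 1.4805 = 322.45 K

322.45


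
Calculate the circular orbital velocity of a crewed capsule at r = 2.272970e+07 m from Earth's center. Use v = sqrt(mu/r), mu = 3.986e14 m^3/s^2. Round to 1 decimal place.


Step 1: mu / r = 3.986e14 / 2.272970e+07 = 17536527.0989
Step 2: v = sqrt(17536527.0989) = 4187.7 m/s

4187.7


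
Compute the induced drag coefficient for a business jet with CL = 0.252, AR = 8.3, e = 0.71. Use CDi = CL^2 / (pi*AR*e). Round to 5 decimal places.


Step 1: CL^2 = 0.252^2 = 0.063504
Step 2: pi * AR * e = 3.14159 * 8.3 * 0.71 = 18.513406
Step 3: CDi = 0.063504 / 18.513406 = 0.00343

0.00343


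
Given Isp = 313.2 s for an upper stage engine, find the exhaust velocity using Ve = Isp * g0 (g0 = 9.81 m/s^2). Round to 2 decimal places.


Step 1: Ve = Isp * g0 = 313.2 * 9.81
Step 2: Ve = 3072.49 m/s

3072.49


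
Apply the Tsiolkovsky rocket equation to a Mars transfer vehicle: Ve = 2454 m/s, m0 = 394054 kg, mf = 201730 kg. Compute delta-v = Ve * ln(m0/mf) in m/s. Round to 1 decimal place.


Step 1: Mass ratio m0/mf = 394054 / 201730 = 1.953373
Step 2: ln(1.953373) = 0.669558
Step 3: delta-v = 2454 * 0.669558 = 1643.1 m/s

1643.1


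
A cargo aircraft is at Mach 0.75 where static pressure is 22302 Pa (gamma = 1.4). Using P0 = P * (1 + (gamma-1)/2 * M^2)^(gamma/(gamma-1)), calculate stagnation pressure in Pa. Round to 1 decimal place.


Step 1: (gamma-1)/2 * M^2 = 0.2 * 0.5625 = 0.1125
Step 2: 1 + 0.1125 = 1.1125
Step 3: Exponent gamma/(gamma-1) = 3.5
Step 4: P0 = 22302 * 1.1125^3.5 = 32388.7 Pa

32388.7


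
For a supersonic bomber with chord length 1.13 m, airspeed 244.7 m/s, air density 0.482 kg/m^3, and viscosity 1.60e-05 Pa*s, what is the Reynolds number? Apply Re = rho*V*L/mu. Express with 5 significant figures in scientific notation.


Step 1: Numerator = rho * V * L = 0.482 * 244.7 * 1.13 = 133.278302
Step 2: Re = 133.278302 / 1.60e-05
Step 3: Re = 8.3299e+06

8.3299e+06


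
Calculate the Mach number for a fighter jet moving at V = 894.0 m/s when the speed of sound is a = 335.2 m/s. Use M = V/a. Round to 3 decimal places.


Step 1: M = V / a = 894.0 / 335.2
Step 2: M = 2.667

2.667


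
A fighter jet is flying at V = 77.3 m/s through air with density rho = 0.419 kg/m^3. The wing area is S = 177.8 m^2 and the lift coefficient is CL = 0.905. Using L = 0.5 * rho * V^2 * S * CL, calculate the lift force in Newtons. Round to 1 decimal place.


Step 1: Calculate dynamic pressure q = 0.5 * 0.419 * 77.3^2 = 0.5 * 0.419 * 5975.29 = 1251.8233 Pa
Step 2: Multiply by wing area and lift coefficient: L = 1251.8233 * 177.8 * 0.905
Step 3: L = 222574.1747 * 0.905 = 201429.6 N

201429.6


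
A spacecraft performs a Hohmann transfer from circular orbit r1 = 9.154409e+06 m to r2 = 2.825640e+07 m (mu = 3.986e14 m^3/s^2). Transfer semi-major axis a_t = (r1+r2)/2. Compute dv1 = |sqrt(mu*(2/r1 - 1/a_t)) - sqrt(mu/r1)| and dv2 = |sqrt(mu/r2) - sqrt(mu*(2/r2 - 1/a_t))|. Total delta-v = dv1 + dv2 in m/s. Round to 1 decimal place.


Step 1: Transfer semi-major axis a_t = (9.154409e+06 + 2.825640e+07) / 2 = 1.870540e+07 m
Step 2: v1 (circular at r1) = sqrt(mu/r1) = 6598.63 m/s
Step 3: v_t1 = sqrt(mu*(2/r1 - 1/a_t)) = 8110.14 m/s
Step 4: dv1 = |8110.14 - 6598.63| = 1511.51 m/s
Step 5: v2 (circular at r2) = 3755.87 m/s, v_t2 = 2627.49 m/s
Step 6: dv2 = |3755.87 - 2627.49| = 1128.37 m/s
Step 7: Total delta-v = 1511.51 + 1128.37 = 2639.9 m/s

2639.9


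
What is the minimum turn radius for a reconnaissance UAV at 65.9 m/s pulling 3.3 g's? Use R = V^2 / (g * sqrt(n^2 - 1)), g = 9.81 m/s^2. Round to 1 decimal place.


Step 1: V^2 = 65.9^2 = 4342.81
Step 2: n^2 - 1 = 3.3^2 - 1 = 9.89
Step 3: sqrt(9.89) = 3.144837
Step 4: R = 4342.81 / (9.81 * 3.144837) = 140.8 m

140.8


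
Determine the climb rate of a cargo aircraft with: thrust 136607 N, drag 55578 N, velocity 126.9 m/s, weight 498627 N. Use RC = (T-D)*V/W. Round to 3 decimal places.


Step 1: Excess thrust = T - D = 136607 - 55578 = 81029 N
Step 2: Excess power = 81029 * 126.9 = 10282580.1 W
Step 3: RC = 10282580.1 / 498627 = 20.622 m/s

20.622


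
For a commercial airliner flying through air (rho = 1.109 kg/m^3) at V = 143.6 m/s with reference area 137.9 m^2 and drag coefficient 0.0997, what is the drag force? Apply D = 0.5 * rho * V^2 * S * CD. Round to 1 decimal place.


Step 1: Dynamic pressure q = 0.5 * 1.109 * 143.6^2 = 11434.3223 Pa
Step 2: Drag D = q * S * CD = 11434.3223 * 137.9 * 0.0997
Step 3: D = 157206.3 N

157206.3


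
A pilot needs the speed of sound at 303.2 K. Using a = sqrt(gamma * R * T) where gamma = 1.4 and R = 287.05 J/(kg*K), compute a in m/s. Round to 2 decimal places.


Step 1: gamma * R * T = 1.4 * 287.05 * 303.2 = 121846.984
Step 2: a = sqrt(121846.984) = 349.07 m/s

349.07


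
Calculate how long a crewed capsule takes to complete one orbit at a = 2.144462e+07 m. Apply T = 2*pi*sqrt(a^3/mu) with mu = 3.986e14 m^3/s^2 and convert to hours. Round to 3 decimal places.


Step 1: a^3 / mu = 9.861774e+21 / 3.986e14 = 2.474103e+07
Step 2: sqrt(2.474103e+07) = 4974.0356 s
Step 3: T = 2*pi * 4974.0356 = 31252.79 s
Step 4: T in hours = 31252.79 / 3600 = 8.681 hours

8.681


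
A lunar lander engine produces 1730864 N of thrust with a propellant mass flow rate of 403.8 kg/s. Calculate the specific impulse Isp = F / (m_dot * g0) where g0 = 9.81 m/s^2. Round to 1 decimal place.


Step 1: m_dot * g0 = 403.8 * 9.81 = 3961.28
Step 2: Isp = 1730864 / 3961.28 = 436.9 s

436.9
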